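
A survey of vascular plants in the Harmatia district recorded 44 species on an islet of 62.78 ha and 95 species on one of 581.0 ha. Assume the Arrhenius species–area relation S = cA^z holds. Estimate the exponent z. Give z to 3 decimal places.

Taking logs: ln S = ln c + z ln A, so z = (ln S₂ − ln S₁)/(ln A₂ − ln A₁).
z = ln(95/44) / ln(581/62.78) = ln(2.159) / ln(9.255) = 0.7697 / 2.2251 = 0.3459

0.346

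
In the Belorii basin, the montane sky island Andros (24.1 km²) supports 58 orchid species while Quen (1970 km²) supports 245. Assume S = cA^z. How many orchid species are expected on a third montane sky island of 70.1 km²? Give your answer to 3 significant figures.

82.3

z = ln(245/58) / ln(1970/24.1) = 1.4408 / 4.4036 = 0.3272
c = 58 / 24.1^0.3272 = 58 / 2.833 = 20.48
S₃ = 20.48 × 70.1^0.3272 = 20.48 × 4.017 ≈ 82.25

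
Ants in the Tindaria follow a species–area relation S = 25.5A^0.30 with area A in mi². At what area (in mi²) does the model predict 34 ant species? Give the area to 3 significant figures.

2.61 mi²

34 = 25.5 × A^0.3  ⇒  A^0.3 = 34/25.5 = 1.333
ln A = ln(1.333) / 0.3 = 0.2877 / 0.3 = 0.9589
A = e^0.9589 ≈ 2.609 mi²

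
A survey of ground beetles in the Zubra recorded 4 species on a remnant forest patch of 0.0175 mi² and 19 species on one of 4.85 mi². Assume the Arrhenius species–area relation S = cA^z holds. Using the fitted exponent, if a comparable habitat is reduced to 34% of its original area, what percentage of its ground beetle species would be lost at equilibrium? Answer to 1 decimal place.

z = ln(19/4) / ln(4.85/0.0175) = 1.5581 / 5.6245 = 0.2770
S_new/S_old = (A_new/A_old)^z = 0.34^0.2770 = exp(0.2770 × -1.0788) = 0.7417
Fraction lost = 1 − 0.7417 = 0.2583

25.8%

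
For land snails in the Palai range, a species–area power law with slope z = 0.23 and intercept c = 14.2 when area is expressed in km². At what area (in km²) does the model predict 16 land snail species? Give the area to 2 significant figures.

1.7 km²

16 = 14.2 × A^0.23  ⇒  A^0.23 = 16/14.2 = 1.127
ln A = ln(1.127) / 0.23 = 0.1193 / 0.23 = 0.5189
A = e^0.5189 ≈ 1.68 km²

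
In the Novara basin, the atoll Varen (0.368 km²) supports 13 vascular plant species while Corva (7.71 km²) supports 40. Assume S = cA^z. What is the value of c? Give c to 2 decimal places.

18.81

z = ln(S₂/S₁) / ln(A₂/A₁) = ln(40/13) / ln(7.71/0.368) = 1.1239 / 3.0422 = 0.3694
c = S₁ / A₁^z = 13 / 0.368^0.3694 = 13 / 0.6912 = 18.81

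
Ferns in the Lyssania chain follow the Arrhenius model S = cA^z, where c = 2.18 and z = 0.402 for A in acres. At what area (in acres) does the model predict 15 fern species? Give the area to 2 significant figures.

120 acres

15 = 2.18 × A^0.402  ⇒  A^0.402 = 15/2.18 = 6.881
ln A = ln(6.881) / 0.402 = 1.9287 / 0.402 = 4.7978
A = e^4.7978 ≈ 121.2 acres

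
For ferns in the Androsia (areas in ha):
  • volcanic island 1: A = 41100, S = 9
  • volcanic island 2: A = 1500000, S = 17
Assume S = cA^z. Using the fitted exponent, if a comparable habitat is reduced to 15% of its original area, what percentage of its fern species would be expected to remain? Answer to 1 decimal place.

z = ln(17/9) / ln(1500000/41100) = 0.6360 / 3.5972 = 0.1768
S_new/S_old = (A_new/A_old)^z = 0.15^0.1768 = exp(0.1768 × -1.8971) = 0.715

71.5%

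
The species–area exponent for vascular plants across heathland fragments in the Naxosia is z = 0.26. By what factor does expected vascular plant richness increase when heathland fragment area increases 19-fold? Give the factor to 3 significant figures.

2.15

S₂/S₁ = (A₂/A₁)^z = 19^0.26
ln(S₂/S₁) = 0.26 × ln 19 = 0.26 × 2.9444 = 0.7656
S₂/S₁ = e^0.7656 ≈ 2.15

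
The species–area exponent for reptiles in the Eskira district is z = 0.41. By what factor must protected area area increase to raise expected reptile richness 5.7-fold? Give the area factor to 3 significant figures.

69.8

(A₂/A₁)^0.41 = 5.7, so A₂/A₁ = 5.7^(1/0.41) = 5.7^2.439
ln(A₂/A₁) = ln 5.7 / 0.41 = 1.7405 / 0.41 = 4.2450
A₂/A₁ = e^4.2450 ≈ 69.76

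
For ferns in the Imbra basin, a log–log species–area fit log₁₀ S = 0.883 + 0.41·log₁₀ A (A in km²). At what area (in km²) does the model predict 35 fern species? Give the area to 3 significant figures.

41.0 km²

35 = 7.638 × A^0.41  ⇒  A^0.41 = 35/7.638 = 4.582
ln A = ln(4.582) / 0.41 = 1.5222 / 0.41 = 3.7126
A = e^3.7126 ≈ 40.96 km²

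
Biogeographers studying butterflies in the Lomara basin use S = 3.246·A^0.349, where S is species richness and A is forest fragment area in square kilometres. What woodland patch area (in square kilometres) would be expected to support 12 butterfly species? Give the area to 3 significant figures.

12 = 3.246 × A^0.349  ⇒  A^0.349 = 12/3.246 = 3.697
ln A = ln(3.697) / 0.349 = 1.3075 / 0.349 = 3.7464
A = e^3.7464 ≈ 42.37 square kilometres

42.4 square kilometres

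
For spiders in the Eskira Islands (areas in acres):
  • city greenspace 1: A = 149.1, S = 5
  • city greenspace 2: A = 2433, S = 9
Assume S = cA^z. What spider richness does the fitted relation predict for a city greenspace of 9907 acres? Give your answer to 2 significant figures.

12

z = ln(9/5) / ln(2433/149.1) = 0.5878 / 2.7923 = 0.2105
c = 5 / 149.1^0.2105 = 5 / 2.868 = 1.744
S₃ = 1.744 × 9907^0.2105 = 1.744 × 6.937 ≈ 12.1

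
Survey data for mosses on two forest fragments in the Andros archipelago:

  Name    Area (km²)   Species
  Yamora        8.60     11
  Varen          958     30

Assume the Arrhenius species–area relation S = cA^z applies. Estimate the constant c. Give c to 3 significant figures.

6.96

z = ln(S₂/S₁) / ln(A₂/A₁) = ln(30/11) / ln(958/8.6) = 1.0033 / 4.7131 = 0.2129
c = S₁ / A₁^z = 11 / 8.6^0.2129 = 11 / 1.581 = 6.958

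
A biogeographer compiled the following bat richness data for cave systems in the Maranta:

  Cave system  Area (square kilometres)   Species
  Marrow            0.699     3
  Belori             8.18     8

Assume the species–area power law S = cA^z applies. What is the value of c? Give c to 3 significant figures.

z = ln(S₂/S₁) / ln(A₂/A₁) = ln(8/3) / ln(8.18/0.699) = 0.9808 / 2.4598 = 0.3987
c = S₁ / A₁^z = 3 / 0.699^0.3987 = 3 / 0.8669 = 3.46

3.46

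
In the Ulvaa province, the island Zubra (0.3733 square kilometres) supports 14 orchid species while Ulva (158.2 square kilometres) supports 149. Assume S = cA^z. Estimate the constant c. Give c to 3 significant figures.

z = ln(S₂/S₁) / ln(A₂/A₁) = ln(149/14) / ln(158.2/0.3733) = 2.3649 / 6.0492 = 0.3909
c = S₁ / A₁^z = 14 / 0.3733^0.3909 = 14 / 0.6803 = 20.58

20.6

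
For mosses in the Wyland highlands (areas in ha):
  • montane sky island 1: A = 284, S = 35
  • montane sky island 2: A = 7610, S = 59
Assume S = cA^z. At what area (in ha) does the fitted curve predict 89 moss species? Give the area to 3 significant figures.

z = ln(59/35) / ln(7610/284) = 0.5222 / 3.2882 = 0.1588
c = 35 / 284^0.1588 = 35 / 2.452 = 14.27
A = (89/14.27)^(1/0.1588) ⇒ ln A = ln(6.236)/0.1588 = 11.5259
A = e^11.5259 ≈ 101308 ha

101000 ha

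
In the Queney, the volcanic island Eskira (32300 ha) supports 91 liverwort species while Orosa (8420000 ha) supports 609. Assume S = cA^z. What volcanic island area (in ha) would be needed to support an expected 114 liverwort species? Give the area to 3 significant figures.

62500 ha

z = ln(609/91) / ln(8420000/32300) = 1.9010 / 5.5633 = 0.3417
c = 91 / 32300^0.3417 = 91 / 34.74 = 2.62
A = (114/2.62)^(1/0.3417) ⇒ ln A = ln(43.52)/0.3417 = 11.0423
A = e^11.0423 ≈ 62461 ha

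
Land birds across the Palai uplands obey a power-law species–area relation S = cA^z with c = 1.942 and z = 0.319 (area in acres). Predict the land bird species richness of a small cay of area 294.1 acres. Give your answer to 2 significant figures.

12

S = 1.942 × 294.1^0.319
ln S = ln 1.942 + 0.319 × ln 294.1 = 0.6637 + 0.319 × 5.6839 = 2.4769
S = e^2.4769 ≈ 11.9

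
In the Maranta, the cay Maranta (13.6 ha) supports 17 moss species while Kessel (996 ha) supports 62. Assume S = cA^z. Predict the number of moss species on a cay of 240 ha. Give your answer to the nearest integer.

z = ln(62/17) / ln(996/13.6) = 1.2939 / 4.2937 = 0.3014
c = 17 / 13.6^0.3014 = 17 / 2.196 = 7.742
S₃ = 7.742 × 240^0.3014 = 7.742 × 5.215 ≈ 40.38

40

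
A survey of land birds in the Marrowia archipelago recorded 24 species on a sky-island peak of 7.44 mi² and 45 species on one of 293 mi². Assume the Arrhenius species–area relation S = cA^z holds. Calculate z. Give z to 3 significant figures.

Taking logs: ln S = ln c + z ln A, so z = (ln S₂ − ln S₁)/(ln A₂ − ln A₁).
z = ln(45/24) / ln(293/7.44) = ln(1.875) / ln(39.38) = 0.6286 / 3.6733 = 0.1711

0.171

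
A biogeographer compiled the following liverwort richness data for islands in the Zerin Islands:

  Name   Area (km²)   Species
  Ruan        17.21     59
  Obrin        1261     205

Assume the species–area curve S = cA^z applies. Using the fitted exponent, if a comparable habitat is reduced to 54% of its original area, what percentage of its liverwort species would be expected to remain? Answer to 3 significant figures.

83.6%

z = ln(205/59) / ln(1261/17.21) = 1.2455 / 4.2942 = 0.2900
S_new/S_old = (A_new/A_old)^z = 0.54^0.2900 = exp(0.2900 × -0.6162) = 0.8363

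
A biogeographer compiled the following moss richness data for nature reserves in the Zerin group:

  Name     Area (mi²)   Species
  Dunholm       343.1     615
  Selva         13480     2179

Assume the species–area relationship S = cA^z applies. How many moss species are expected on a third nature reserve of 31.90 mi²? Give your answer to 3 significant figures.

271

z = ln(2179/615) / ln(13480/343.1) = 1.2650 / 3.6709 = 0.3446
c = 615 / 343.1^0.3446 = 615 / 7.477 = 82.26
S₃ = 82.26 × 31.9^0.3446 = 82.26 × 3.298 ≈ 271.3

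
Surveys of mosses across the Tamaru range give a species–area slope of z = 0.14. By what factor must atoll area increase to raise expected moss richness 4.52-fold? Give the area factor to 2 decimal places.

(A₂/A₁)^0.14 = 4.52, so A₂/A₁ = 4.52^(1/0.14) = 4.52^7.143
ln(A₂/A₁) = ln 4.52 / 0.14 = 1.5085 / 0.14 = 10.7751
A₂/A₁ = e^10.7751 ≈ 47815

47814.57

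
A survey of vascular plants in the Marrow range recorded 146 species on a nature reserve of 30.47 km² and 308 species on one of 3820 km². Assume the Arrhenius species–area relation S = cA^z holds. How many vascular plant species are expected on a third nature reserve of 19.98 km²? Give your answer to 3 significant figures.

z = ln(308/146) / ln(3820/30.47) = 0.7465 / 4.8313 = 0.1545
c = 146 / 30.47^0.1545 = 146 / 1.695 = 86.11
S₃ = 86.11 × 19.98^0.1545 = 86.11 × 1.588 ≈ 136.8

137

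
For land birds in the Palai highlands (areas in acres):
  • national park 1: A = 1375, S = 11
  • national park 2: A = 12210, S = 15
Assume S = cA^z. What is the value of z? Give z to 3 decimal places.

0.142

Taking logs: ln S = ln c + z ln A, so z = (ln S₂ − ln S₁)/(ln A₂ − ln A₁).
z = ln(15/11) / ln(12210/1375) = ln(1.364) / ln(8.88) = 0.3102 / 2.1838 = 0.1420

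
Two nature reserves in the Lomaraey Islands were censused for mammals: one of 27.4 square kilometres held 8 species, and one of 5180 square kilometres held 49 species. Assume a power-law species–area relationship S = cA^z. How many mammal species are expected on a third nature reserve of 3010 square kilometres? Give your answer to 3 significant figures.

40.6

z = ln(49/8) / ln(5180/27.4) = 1.8124 / 5.2420 = 0.3457
c = 8 / 27.4^0.3457 = 8 / 3.141 = 2.547
S₃ = 2.547 × 3010^0.3457 = 2.547 × 15.95 ≈ 40.61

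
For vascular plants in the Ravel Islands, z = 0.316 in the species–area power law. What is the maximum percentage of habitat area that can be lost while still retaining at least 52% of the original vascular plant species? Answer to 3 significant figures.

Need (A_new/A_old)^0.316 = 0.52, so A_new/A_old = 0.52^(1/0.316) = 0.52^3.165
ln(A_new/A_old) = ln 0.52 / 0.316 = -0.6539 / 0.316 = -2.0694
A_new/A_old = e^-2.0694 ≈ 0.1263
Fraction that can be lost = 1 − 0.1263 = 0.8737

87.4%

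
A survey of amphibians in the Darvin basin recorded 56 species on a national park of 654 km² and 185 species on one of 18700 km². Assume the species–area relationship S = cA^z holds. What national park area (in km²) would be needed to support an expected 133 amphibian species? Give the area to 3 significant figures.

7410 km²

z = ln(185/56) / ln(18700/654) = 1.1950 / 3.3532 = 0.3564
c = 56 / 654^0.3564 = 56 / 10.08 = 5.556
A = (133/5.556)^(1/0.3564) ⇒ ln A = ln(23.94)/0.3564 = 8.9103
A = e^8.9103 ≈ 7408 km²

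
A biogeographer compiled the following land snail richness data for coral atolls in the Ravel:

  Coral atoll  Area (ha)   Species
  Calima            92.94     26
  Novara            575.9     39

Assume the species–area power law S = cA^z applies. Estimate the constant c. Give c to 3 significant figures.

9.49

z = ln(S₂/S₁) / ln(A₂/A₁) = ln(39/26) / ln(575.9/92.94) = 0.4055 / 1.8240 = 0.2223
c = S₁ / A₁^z = 26 / 92.94^0.2223 = 26 / 2.739 = 9.494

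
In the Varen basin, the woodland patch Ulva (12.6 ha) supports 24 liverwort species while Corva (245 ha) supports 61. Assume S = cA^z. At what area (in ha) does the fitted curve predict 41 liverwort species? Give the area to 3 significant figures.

z = ln(61/24) / ln(245/12.6) = 0.9328 / 2.9676 = 0.3143
c = 24 / 12.6^0.3143 = 24 / 2.218 = 10.82
A = (41/10.82)^(1/0.3143) ⇒ ln A = ln(3.788)/0.3143 = 4.2373
A = e^4.2373 ≈ 69.22 ha

69.2 ha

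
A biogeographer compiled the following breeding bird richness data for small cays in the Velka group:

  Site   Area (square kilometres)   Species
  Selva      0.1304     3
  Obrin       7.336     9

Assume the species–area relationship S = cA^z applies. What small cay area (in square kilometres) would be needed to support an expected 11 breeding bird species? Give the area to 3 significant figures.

z = ln(9/3) / ln(7.336/0.1304) = 1.0986 / 4.0299 = 0.2726
c = 3 / 0.1304^0.2726 = 3 / 0.5739 = 5.228
A = (11/5.228)^(1/0.2726) ⇒ ln A = ln(2.104)/0.2726 = 2.7289
A = e^2.7289 ≈ 15.32 square kilometres

15.3 square kilometres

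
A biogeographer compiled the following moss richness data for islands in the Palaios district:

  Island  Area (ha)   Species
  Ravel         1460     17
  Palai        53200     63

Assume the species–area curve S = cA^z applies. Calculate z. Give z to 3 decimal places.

0.364

Taking logs: ln S = ln c + z ln A, so z = (ln S₂ − ln S₁)/(ln A₂ − ln A₁).
z = ln(63/17) / ln(53200/1460) = ln(3.706) / ln(36.44) = 1.3099 / 3.5956 = 0.3643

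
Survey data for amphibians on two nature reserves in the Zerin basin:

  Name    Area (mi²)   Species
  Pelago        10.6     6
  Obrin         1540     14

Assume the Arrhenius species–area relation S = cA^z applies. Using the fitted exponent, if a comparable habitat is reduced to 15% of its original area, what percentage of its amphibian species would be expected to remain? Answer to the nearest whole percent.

z = ln(14/6) / ln(1540/10.6) = 0.8473 / 4.9787 = 0.1702
S_new/S_old = (A_new/A_old)^z = 0.15^0.1702 = exp(0.1702 × -1.8971) = 0.7241

72%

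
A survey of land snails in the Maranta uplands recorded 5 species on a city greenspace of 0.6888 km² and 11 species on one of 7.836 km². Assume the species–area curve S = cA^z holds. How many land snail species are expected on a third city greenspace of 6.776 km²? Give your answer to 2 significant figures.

10

z = ln(11/5) / ln(7.836/0.6888) = 0.7885 / 2.4315 = 0.3243
c = 5 / 0.6888^0.3243 = 5 / 0.8861 = 5.642
S₃ = 5.642 × 6.776^0.3243 = 5.642 × 1.86 ≈ 10.49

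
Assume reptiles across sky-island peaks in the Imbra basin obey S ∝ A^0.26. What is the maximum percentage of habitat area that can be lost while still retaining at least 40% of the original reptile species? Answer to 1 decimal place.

97.1%

Need (A_new/A_old)^0.26 = 0.4, so A_new/A_old = 0.4^(1/0.26) = 0.4^3.846
ln(A_new/A_old) = ln 0.4 / 0.26 = -0.9163 / 0.26 = -3.5242
A_new/A_old = e^-3.5242 ≈ 0.02948
Fraction that can be lost = 1 − 0.02948 = 0.9705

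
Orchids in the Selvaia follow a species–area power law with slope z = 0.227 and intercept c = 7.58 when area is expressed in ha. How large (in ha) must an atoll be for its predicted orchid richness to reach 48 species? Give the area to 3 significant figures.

3400 ha

48 = 7.58 × A^0.227  ⇒  A^0.227 = 48/7.58 = 6.332
ln A = ln(6.332) / 0.227 = 1.8457 / 0.227 = 8.1308
A = e^8.1308 ≈ 3397 ha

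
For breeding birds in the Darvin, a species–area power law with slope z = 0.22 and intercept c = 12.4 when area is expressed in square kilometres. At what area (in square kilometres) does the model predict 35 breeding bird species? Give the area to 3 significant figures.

112 square kilometres

35 = 12.4 × A^0.22  ⇒  A^0.22 = 35/12.4 = 2.823
ln A = ln(2.823) / 0.22 = 1.0377 / 0.22 = 4.7166
A = e^4.7166 ≈ 111.8 square kilometres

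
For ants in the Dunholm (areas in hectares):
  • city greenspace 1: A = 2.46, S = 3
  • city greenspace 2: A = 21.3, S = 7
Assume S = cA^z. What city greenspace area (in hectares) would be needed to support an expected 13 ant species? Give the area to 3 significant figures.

z = ln(7/3) / ln(21.3/2.46) = 0.8473 / 2.1585 = 0.3925
c = 3 / 2.46^0.3925 = 3 / 1.424 = 2.107
A = (13/2.107)^(1/0.3925) ⇒ ln A = ln(6.17)/0.3925 = 4.6357
A = e^4.6357 ≈ 103.1 hectares

103 hectares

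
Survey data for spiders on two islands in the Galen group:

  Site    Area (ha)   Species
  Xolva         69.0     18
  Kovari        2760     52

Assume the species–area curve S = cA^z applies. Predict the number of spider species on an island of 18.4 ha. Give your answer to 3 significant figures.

12.3

z = ln(52/18) / ln(2760/69) = 1.0609 / 3.6889 = 0.2876
c = 18 / 69^0.2876 = 18 / 3.379 = 5.327
S₃ = 5.327 × 18.4^0.2876 = 5.327 × 2.311 ≈ 12.31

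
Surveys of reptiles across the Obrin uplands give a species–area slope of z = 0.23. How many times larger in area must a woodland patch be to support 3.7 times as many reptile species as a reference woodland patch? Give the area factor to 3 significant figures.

295

(A₂/A₁)^0.23 = 3.7, so A₂/A₁ = 3.7^(1/0.23) = 3.7^4.348
ln(A₂/A₁) = ln 3.7 / 0.23 = 1.3083 / 0.23 = 5.6884
A₂/A₁ = e^5.6884 ≈ 295.4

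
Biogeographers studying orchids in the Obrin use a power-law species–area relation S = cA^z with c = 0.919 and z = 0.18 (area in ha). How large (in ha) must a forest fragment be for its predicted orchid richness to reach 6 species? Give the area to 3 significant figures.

6 = 0.919 × A^0.18  ⇒  A^0.18 = 6/0.919 = 6.529
ln A = ln(6.529) / 0.18 = 1.8762 / 0.18 = 10.4235
A = e^10.4235 ≈ 33641 ha

33600 ha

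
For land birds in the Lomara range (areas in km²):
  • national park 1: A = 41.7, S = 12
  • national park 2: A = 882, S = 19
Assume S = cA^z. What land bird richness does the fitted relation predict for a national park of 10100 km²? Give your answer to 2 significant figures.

z = ln(19/12) / ln(882/41.7) = 0.4595 / 3.0517 = 0.1506
c = 12 / 41.7^0.1506 = 12 / 1.754 = 6.843
S₃ = 6.843 × 10100^0.1506 = 6.843 × 4.009 ≈ 27.43

27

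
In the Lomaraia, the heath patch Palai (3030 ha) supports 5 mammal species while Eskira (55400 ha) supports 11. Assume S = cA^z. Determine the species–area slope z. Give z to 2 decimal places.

0.27

Taking logs: ln S = ln c + z ln A, so z = (ln S₂ − ln S₁)/(ln A₂ − ln A₁).
z = ln(11/5) / ln(55400/3030) = ln(2.2) / ln(18.28) = 0.7885 / 2.9060 = 0.2713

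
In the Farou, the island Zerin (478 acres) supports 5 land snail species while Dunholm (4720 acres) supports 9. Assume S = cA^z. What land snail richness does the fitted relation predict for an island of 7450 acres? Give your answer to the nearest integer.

z = ln(9/5) / ln(4720/478) = 0.5878 / 2.2900 = 0.2567
c = 5 / 478^0.2567 = 5 / 4.873 = 1.026
S₃ = 1.026 × 7450^0.2567 = 1.026 × 9.861 ≈ 10.12

10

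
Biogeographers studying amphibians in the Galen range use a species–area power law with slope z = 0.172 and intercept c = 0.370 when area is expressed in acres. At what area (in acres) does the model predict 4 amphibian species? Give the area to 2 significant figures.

4 = 0.37 × A^0.172  ⇒  A^0.172 = 4/0.37 = 10.81
ln A = ln(10.81) / 0.172 = 2.3805 / 0.172 = 13.8404
A = e^13.8404 ≈ 1025189 acres

1000000 acres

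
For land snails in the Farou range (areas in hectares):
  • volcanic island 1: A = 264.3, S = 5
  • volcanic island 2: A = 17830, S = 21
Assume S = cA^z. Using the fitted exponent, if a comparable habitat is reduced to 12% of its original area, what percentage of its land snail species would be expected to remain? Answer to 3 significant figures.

48.6%

z = ln(21/5) / ln(17830/264.3) = 1.4351 / 4.2116 = 0.3407
S_new/S_old = (A_new/A_old)^z = 0.12^0.3407 = exp(0.3407 × -2.1203) = 0.4855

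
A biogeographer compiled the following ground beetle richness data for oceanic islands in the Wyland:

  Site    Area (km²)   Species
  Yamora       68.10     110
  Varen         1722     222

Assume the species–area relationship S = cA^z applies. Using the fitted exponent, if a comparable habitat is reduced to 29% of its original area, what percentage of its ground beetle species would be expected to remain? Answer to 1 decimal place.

76.4%

z = ln(222/110) / ln(1722/68.1) = 0.7022 / 3.2303 = 0.2174
S_new/S_old = (A_new/A_old)^z = 0.29^0.2174 = exp(0.2174 × -1.2379) = 0.7641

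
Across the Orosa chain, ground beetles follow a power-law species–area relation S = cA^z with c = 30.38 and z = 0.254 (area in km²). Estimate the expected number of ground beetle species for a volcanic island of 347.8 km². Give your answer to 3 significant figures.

134

S = 30.38 × 347.8^0.254
ln S = ln 30.38 + 0.254 × ln 347.8 = 3.4138 + 0.254 × 5.8516 = 4.9001
S = e^4.9001 ≈ 134.3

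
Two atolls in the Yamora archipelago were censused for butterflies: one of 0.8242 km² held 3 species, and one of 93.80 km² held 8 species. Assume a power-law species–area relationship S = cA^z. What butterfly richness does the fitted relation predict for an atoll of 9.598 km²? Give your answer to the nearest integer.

5

z = ln(8/3) / ln(93.8/0.8242) = 0.9808 / 4.7345 = 0.2072
c = 3 / 0.8242^0.2072 = 3 / 0.9607 = 3.123
S₃ = 3.123 × 9.598^0.2072 = 3.123 × 1.598 ≈ 4.989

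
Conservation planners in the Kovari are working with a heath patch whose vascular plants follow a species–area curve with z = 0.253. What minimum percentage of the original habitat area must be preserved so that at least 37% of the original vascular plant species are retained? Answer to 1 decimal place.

Need (A_new/A_old)^0.253 = 0.37, so A_new/A_old = 0.37^(1/0.253) = 0.37^3.953
ln(A_new/A_old) = ln 0.37 / 0.253 = -0.9943 / 0.253 = -3.9299
A_new/A_old = e^-3.9299 ≈ 0.01965

2.0%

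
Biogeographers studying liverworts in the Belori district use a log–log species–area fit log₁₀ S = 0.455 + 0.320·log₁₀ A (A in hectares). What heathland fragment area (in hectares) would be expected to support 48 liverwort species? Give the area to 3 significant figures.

6790 hectares

48 = 2.851 × A^0.32  ⇒  A^0.32 = 48/2.851 = 16.84
ln A = ln(16.84) / 0.32 = 2.8235 / 0.32 = 8.8235
A = e^8.8235 ≈ 6792 hectares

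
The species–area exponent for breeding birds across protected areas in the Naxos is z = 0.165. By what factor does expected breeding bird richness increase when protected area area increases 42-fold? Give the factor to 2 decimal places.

1.85

S₂/S₁ = (A₂/A₁)^z = 42^0.165
ln(S₂/S₁) = 0.165 × ln 42 = 0.165 × 3.7377 = 0.6167
S₂/S₁ = e^0.6167 ≈ 1.853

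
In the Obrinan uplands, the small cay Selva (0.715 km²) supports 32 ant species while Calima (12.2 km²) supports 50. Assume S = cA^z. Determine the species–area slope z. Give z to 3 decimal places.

Taking logs: ln S = ln c + z ln A, so z = (ln S₂ − ln S₁)/(ln A₂ − ln A₁).
z = ln(50/32) / ln(12.2/0.715) = ln(1.562) / ln(17.06) = 0.4463 / 2.8369 = 0.1573

0.157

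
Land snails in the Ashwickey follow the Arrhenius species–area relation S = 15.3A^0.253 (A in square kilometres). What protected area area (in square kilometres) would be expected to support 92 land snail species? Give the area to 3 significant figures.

92 = 15.3 × A^0.253  ⇒  A^0.253 = 92/15.3 = 6.013
ln A = ln(6.013) / 0.253 = 1.7939 / 0.253 = 7.0907
A = e^7.0907 ≈ 1201 square kilometres

1200 square kilometres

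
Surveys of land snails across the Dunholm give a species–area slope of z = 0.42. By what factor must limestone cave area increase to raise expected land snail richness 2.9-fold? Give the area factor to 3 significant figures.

12.6

(A₂/A₁)^0.42 = 2.9, so A₂/A₁ = 2.9^(1/0.42) = 2.9^2.381
ln(A₂/A₁) = ln 2.9 / 0.42 = 1.0647 / 0.42 = 2.5350
A₂/A₁ = e^2.5350 ≈ 12.62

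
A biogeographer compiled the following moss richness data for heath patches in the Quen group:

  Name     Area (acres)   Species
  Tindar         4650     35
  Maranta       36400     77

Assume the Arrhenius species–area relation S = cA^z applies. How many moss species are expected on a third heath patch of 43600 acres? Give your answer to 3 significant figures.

z = ln(77/35) / ln(36400/4650) = 0.7885 / 2.0577 = 0.3832
c = 35 / 4650^0.3832 = 35 / 25.43 = 1.377
S₃ = 1.377 × 43600^0.3832 = 1.377 × 59.94 ≈ 82.51

82.5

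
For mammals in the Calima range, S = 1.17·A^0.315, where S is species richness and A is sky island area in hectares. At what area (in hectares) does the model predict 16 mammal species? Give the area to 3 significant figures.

4040 hectares

16 = 1.17 × A^0.315  ⇒  A^0.315 = 16/1.17 = 13.68
ln A = ln(13.68) / 0.315 = 2.6156 / 0.315 = 8.3034
A = e^8.3034 ≈ 4038 hectares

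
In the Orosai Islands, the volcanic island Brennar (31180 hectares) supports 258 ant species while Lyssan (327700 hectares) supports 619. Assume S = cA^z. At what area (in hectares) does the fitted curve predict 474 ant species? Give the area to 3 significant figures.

z = ln(619/258) / ln(327700/31180) = 0.8751 / 2.3523 = 0.3720
c = 258 / 31180^0.3720 = 258 / 46.98 = 5.492
A = (474/5.492)^(1/0.3720) ⇒ ln A = ln(86.31)/0.3720 = 11.9825
A = e^11.9825 ≈ 159924 hectares

160000 hectares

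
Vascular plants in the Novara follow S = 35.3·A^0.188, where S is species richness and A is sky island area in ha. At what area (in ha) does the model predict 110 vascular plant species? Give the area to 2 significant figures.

110 = 35.3 × A^0.188  ⇒  A^0.188 = 110/35.3 = 3.116
ln A = ln(3.116) / 0.188 = 1.1366 / 0.188 = 6.0457
A = e^6.0457 ≈ 422.3 ha

420 ha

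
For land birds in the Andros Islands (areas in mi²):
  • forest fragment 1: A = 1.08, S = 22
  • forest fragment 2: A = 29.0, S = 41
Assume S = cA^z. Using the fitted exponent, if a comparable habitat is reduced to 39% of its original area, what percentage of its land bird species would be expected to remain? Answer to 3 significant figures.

83.7%

z = ln(41/22) / ln(29/1.08) = 0.6225 / 3.2903 = 0.1892
S_new/S_old = (A_new/A_old)^z = 0.39^0.1892 = exp(0.1892 × -0.9416) = 0.8368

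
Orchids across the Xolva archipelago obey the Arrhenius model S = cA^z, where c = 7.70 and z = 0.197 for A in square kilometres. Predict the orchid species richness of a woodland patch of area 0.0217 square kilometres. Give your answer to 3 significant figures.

S = 7.7 × 0.0217^0.197
ln S = ln 7.7 + 0.197 × ln 0.0217 = 2.0412 + 0.197 × -3.8304 = 1.2866
S = e^1.2866 ≈ 3.621

3.62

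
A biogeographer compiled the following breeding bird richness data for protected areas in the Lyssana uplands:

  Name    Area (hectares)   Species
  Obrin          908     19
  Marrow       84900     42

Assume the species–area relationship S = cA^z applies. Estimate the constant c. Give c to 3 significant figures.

5.78

z = ln(S₂/S₁) / ln(A₂/A₁) = ln(42/19) / ln(84900/908) = 0.7932 / 4.5380 = 0.1748
c = S₁ / A₁^z = 19 / 908^0.1748 = 19 / 3.289 = 5.777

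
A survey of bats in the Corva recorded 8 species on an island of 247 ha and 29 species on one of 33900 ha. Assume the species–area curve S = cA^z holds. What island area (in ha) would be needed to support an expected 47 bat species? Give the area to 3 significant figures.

z = ln(29/8) / ln(33900/247) = 1.2879 / 4.9218 = 0.2617
c = 8 / 247^0.2617 = 8 / 4.227 = 1.892
A = (47/1.892)^(1/0.2617) ⇒ ln A = ln(24.84)/0.2617 = 12.2765
A = e^12.2765 ≈ 214589 ha

215000 ha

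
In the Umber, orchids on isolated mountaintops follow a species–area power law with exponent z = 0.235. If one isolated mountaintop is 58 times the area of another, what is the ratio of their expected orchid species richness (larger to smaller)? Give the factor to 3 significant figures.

2.60

S₂/S₁ = (A₂/A₁)^z = 58^0.235
ln(S₂/S₁) = 0.235 × ln 58 = 0.235 × 4.0604 = 0.9542
S₂/S₁ = e^0.9542 ≈ 2.597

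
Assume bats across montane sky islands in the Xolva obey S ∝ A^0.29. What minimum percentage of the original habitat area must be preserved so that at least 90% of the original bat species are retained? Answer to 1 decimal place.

Need (A_new/A_old)^0.29 = 0.9, so A_new/A_old = 0.9^(1/0.29) = 0.9^3.448
ln(A_new/A_old) = ln 0.9 / 0.29 = -0.1054 / 0.29 = -0.3633
A_new/A_old = e^-0.3633 ≈ 0.6954

69.5%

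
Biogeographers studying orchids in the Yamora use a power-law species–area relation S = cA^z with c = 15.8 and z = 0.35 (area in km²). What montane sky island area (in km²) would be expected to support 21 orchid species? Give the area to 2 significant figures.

2.3 km²

21 = 15.8 × A^0.35  ⇒  A^0.35 = 21/15.8 = 1.329
ln A = ln(1.329) / 0.35 = 0.2845 / 0.35 = 0.8129
A = e^0.8129 ≈ 2.254 km²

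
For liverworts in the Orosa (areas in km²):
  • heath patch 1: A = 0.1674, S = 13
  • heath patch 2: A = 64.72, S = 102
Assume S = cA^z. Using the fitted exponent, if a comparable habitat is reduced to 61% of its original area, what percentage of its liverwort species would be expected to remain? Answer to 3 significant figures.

z = ln(102/13) / ln(64.72/0.1674) = 2.0600 / 5.9574 = 0.3458
S_new/S_old = (A_new/A_old)^z = 0.61^0.3458 = exp(0.3458 × -0.4943) = 0.8429

84.3%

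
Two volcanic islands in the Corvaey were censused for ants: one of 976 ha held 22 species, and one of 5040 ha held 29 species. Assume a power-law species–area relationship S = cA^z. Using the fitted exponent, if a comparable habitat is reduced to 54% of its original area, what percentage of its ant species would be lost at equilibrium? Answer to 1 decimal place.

z = ln(29/22) / ln(5040/976) = 0.2763 / 1.6417 = 0.1683
S_new/S_old = (A_new/A_old)^z = 0.54^0.1683 = exp(0.1683 × -0.6162) = 0.9015
Fraction lost = 1 − 0.9015 = 0.09849

9.8%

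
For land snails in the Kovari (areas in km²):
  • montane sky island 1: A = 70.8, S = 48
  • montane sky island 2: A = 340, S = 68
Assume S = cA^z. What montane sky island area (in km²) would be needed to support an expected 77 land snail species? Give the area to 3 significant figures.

595 km²

z = ln(68/48) / ln(340/70.8) = 0.3483 / 1.5691 = 0.2220
c = 48 / 70.8^0.2220 = 48 / 2.574 = 18.65
A = (77/18.65)^(1/0.2220) ⇒ ln A = ln(4.13)/0.2220 = 6.3889
A = e^6.3889 ≈ 595.2 km²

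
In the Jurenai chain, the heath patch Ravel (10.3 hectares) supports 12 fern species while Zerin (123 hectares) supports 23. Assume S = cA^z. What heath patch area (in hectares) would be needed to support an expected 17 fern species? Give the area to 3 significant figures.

38.9 hectares

z = ln(23/12) / ln(123/10.3) = 0.6506 / 2.4800 = 0.2623
c = 12 / 10.3^0.2623 = 12 / 1.844 = 6.509
A = (17/6.509)^(1/0.2623) ⇒ ln A = ln(2.612)/0.2623 = 3.6599
A = e^3.6599 ≈ 38.86 hectares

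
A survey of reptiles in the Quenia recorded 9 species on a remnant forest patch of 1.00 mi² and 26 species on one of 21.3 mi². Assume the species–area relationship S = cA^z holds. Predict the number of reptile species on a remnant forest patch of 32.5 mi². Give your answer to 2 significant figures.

30

z = ln(26/9) / ln(21.3/1) = 1.0609 / 3.0587 = 0.3468
c = 9 / 1^0.3468 = 9 / 1 = 9
S₃ = 9 × 32.5^0.3468 = 9 × 3.345 ≈ 30.1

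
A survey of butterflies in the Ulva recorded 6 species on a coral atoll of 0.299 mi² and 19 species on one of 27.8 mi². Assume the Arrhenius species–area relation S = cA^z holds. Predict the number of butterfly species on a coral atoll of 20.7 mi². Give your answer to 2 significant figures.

z = ln(19/6) / ln(27.8/0.299) = 1.1527 / 4.5323 = 0.2543
c = 6 / 0.299^0.2543 = 6 / 0.7356 = 8.156
S₃ = 8.156 × 20.7^0.2543 = 8.156 × 2.161 ≈ 17.63

18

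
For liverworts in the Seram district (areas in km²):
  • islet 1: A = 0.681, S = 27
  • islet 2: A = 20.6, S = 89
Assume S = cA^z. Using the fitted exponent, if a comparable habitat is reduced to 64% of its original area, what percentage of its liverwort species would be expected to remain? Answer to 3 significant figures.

85.5%

z = ln(89/27) / ln(20.6/0.681) = 1.1928 / 3.4095 = 0.3498
S_new/S_old = (A_new/A_old)^z = 0.64^0.3498 = exp(0.3498 × -0.4463) = 0.8554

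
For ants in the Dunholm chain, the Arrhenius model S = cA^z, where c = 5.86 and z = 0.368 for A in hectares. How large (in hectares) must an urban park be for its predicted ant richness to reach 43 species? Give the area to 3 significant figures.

43 = 5.86 × A^0.368  ⇒  A^0.368 = 43/5.86 = 7.338
ln A = ln(7.338) / 0.368 = 1.9931 / 0.368 = 5.4159
A = e^5.4159 ≈ 225 hectares

225 hectares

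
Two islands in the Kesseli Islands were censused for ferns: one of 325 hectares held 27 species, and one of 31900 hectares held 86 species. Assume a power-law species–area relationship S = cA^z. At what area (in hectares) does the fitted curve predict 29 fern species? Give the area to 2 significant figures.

430 hectares

z = ln(86/27) / ln(31900/325) = 1.1585 / 4.5865 = 0.2526
c = 27 / 325^0.2526 = 27 / 4.31 = 6.265
A = (29/6.265)^(1/0.2526) ⇒ ln A = ln(4.629)/0.2526 = 6.0667
A = e^6.0667 ≈ 431.3 hectares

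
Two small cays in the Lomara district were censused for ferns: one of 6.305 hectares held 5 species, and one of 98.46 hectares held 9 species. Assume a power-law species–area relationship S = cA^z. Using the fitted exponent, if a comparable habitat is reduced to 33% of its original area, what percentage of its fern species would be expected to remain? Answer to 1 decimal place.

78.9%

z = ln(9/5) / ln(98.46/6.305) = 0.5878 / 2.7483 = 0.2139
S_new/S_old = (A_new/A_old)^z = 0.33^0.2139 = exp(0.2139 × -1.1087) = 0.7889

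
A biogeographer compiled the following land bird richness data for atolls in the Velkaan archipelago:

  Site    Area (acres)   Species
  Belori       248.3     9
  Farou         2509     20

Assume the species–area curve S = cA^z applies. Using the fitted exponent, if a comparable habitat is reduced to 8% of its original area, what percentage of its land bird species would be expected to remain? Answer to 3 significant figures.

z = ln(20/9) / ln(2509/248.3) = 0.7985 / 2.3130 = 0.3452
S_new/S_old = (A_new/A_old)^z = 0.08^0.3452 = exp(0.3452 × -2.5257) = 0.4181

41.8%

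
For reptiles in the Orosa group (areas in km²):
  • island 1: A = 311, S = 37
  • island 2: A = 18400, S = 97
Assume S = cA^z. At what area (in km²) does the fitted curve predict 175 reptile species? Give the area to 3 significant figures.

224000 km²

z = ln(97/37) / ln(18400/311) = 0.9638 / 4.0803 = 0.2362
c = 37 / 311^0.2362 = 37 / 3.88 = 9.537
A = (175/9.537)^(1/0.2362) ⇒ ln A = ln(18.35)/0.2362 = 12.3182
A = e^12.3182 ≈ 223742 km²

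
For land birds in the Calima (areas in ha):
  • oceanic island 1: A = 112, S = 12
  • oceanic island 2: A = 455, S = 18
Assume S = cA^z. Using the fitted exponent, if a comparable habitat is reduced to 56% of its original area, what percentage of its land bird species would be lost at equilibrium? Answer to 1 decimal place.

15.4%

z = ln(18/12) / ln(455/112) = 0.4055 / 1.4018 = 0.2892
S_new/S_old = (A_new/A_old)^z = 0.56^0.2892 = exp(0.2892 × -0.5798) = 0.8456
Fraction lost = 1 − 0.8456 = 0.1544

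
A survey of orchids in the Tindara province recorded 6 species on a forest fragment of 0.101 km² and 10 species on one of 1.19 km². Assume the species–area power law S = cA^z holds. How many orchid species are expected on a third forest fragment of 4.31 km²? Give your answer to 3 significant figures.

z = ln(10/6) / ln(1.19/0.101) = 0.5108 / 2.4666 = 0.2071
c = 6 / 0.101^0.2071 = 6 / 0.622 = 9.646
S₃ = 9.646 × 4.31^0.2071 = 9.646 × 1.353 ≈ 13.05

13.1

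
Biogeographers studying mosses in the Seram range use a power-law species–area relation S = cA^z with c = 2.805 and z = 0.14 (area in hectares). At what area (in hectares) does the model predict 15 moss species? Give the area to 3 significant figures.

15 = 2.805 × A^0.14  ⇒  A^0.14 = 15/2.805 = 5.348
ln A = ln(5.348) / 0.14 = 1.6766 / 0.14 = 11.9760
A = e^11.9760 ≈ 158903 hectares

159000 hectares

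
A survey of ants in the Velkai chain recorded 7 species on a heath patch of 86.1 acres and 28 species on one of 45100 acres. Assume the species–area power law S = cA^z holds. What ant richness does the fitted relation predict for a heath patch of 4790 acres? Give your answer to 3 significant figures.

z = ln(28/7) / ln(45100/86.1) = 1.3863 / 6.2611 = 0.2214
c = 7 / 86.1^0.2214 = 7 / 2.682 = 2.61
S₃ = 2.61 × 4790^0.2214 = 2.61 × 6.529 ≈ 17.04

17.0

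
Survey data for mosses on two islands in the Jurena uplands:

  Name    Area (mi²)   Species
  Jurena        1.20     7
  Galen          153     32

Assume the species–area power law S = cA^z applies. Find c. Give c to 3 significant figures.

z = ln(S₂/S₁) / ln(A₂/A₁) = ln(32/7) / ln(153/1.2) = 1.5198 / 4.8481 = 0.3135
c = S₁ / A₁^z = 7 / 1.2^0.3135 = 7 / 1.059 = 6.611

6.61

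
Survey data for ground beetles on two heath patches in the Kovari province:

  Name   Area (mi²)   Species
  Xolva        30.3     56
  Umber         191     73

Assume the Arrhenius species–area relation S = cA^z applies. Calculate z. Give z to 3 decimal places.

0.144

Taking logs: ln S = ln c + z ln A, so z = (ln S₂ − ln S₁)/(ln A₂ − ln A₁).
z = ln(73/56) / ln(191/30.3) = ln(1.304) / ln(6.304) = 0.2651 / 1.8411 = 0.1440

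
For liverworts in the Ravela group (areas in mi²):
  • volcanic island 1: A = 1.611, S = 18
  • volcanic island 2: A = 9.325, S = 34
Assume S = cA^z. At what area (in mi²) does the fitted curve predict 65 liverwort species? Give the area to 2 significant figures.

56 mi²

z = ln(34/18) / ln(9.325/1.611) = 0.6360 / 1.7558 = 0.3622
c = 18 / 1.611^0.3622 = 18 / 1.189 = 15.14
A = (65/15.14)^(1/0.3622) ⇒ ln A = ln(4.292)/0.3622 = 4.0218
A = e^4.0218 ≈ 55.8 mi²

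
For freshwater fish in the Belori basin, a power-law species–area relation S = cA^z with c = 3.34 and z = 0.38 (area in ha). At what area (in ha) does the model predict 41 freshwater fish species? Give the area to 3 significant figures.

41 = 3.34 × A^0.38  ⇒  A^0.38 = 41/3.34 = 12.28
ln A = ln(12.28) / 0.38 = 2.5076 / 0.38 = 6.5990
A = e^6.5990 ≈ 734.3 ha

734 ha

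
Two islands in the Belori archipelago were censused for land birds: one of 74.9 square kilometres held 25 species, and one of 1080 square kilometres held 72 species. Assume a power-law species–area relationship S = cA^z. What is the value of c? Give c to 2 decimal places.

4.52

z = ln(S₂/S₁) / ln(A₂/A₁) = ln(72/25) / ln(1080/74.9) = 1.0578 / 2.6686 = 0.3964
c = S₁ / A₁^z = 25 / 74.9^0.3964 = 25 / 5.534 = 4.518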